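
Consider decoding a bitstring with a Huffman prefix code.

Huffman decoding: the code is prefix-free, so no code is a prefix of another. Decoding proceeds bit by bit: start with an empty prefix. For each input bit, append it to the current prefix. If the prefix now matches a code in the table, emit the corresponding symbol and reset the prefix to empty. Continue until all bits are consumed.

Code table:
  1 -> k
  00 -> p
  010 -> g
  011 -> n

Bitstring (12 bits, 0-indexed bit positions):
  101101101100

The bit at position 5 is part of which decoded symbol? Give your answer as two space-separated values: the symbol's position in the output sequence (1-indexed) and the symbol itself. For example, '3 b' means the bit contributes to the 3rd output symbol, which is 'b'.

Answer: 3 n

Derivation:
Bit 0: prefix='1' -> emit 'k', reset
Bit 1: prefix='0' (no match yet)
Bit 2: prefix='01' (no match yet)
Bit 3: prefix='011' -> emit 'n', reset
Bit 4: prefix='0' (no match yet)
Bit 5: prefix='01' (no match yet)
Bit 6: prefix='011' -> emit 'n', reset
Bit 7: prefix='0' (no match yet)
Bit 8: prefix='01' (no match yet)
Bit 9: prefix='011' -> emit 'n', reset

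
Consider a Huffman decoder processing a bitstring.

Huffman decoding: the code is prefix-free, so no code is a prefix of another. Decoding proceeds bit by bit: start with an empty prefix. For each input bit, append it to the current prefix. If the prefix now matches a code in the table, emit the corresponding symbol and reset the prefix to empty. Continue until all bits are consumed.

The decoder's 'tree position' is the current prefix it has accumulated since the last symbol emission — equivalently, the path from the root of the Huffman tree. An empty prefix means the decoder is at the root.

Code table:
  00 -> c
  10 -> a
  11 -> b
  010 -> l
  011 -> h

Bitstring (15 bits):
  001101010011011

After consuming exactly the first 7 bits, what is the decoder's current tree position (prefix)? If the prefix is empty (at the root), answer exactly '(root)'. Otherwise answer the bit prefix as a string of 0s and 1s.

Bit 0: prefix='0' (no match yet)
Bit 1: prefix='00' -> emit 'c', reset
Bit 2: prefix='1' (no match yet)
Bit 3: prefix='11' -> emit 'b', reset
Bit 4: prefix='0' (no match yet)
Bit 5: prefix='01' (no match yet)
Bit 6: prefix='010' -> emit 'l', reset

Answer: (root)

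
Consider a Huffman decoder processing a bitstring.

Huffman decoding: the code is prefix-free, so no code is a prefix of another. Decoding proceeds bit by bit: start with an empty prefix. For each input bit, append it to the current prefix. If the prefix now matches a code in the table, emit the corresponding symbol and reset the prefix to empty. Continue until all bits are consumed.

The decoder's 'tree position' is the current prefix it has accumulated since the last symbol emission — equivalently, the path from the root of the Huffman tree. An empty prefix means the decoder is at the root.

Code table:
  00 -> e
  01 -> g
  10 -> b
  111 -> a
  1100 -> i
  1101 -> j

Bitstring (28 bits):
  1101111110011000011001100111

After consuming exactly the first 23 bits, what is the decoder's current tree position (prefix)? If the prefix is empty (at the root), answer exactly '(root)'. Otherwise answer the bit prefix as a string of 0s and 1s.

Answer: 11

Derivation:
Bit 0: prefix='1' (no match yet)
Bit 1: prefix='11' (no match yet)
Bit 2: prefix='110' (no match yet)
Bit 3: prefix='1101' -> emit 'j', reset
Bit 4: prefix='1' (no match yet)
Bit 5: prefix='11' (no match yet)
Bit 6: prefix='111' -> emit 'a', reset
Bit 7: prefix='1' (no match yet)
Bit 8: prefix='11' (no match yet)
Bit 9: prefix='110' (no match yet)
Bit 10: prefix='1100' -> emit 'i', reset
Bit 11: prefix='1' (no match yet)
Bit 12: prefix='11' (no match yet)
Bit 13: prefix='110' (no match yet)
Bit 14: prefix='1100' -> emit 'i', reset
Bit 15: prefix='0' (no match yet)
Bit 16: prefix='00' -> emit 'e', reset
Bit 17: prefix='1' (no match yet)
Bit 18: prefix='11' (no match yet)
Bit 19: prefix='110' (no match yet)
Bit 20: prefix='1100' -> emit 'i', reset
Bit 21: prefix='1' (no match yet)
Bit 22: prefix='11' (no match yet)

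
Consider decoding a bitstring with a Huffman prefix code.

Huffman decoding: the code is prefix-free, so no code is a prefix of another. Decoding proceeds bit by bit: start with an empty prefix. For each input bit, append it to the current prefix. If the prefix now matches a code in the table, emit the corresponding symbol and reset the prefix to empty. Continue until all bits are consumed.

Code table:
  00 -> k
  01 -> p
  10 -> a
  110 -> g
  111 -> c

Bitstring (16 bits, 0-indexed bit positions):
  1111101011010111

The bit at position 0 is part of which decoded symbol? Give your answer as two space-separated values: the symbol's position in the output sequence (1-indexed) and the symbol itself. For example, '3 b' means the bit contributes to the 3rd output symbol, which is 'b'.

Answer: 1 c

Derivation:
Bit 0: prefix='1' (no match yet)
Bit 1: prefix='11' (no match yet)
Bit 2: prefix='111' -> emit 'c', reset
Bit 3: prefix='1' (no match yet)
Bit 4: prefix='11' (no match yet)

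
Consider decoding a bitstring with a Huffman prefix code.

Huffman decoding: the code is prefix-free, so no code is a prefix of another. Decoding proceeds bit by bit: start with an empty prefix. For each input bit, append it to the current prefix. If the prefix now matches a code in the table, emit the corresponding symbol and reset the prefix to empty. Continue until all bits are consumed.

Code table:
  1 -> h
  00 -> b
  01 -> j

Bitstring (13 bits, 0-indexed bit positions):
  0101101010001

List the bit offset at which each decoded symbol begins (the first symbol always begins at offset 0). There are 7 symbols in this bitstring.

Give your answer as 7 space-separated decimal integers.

Bit 0: prefix='0' (no match yet)
Bit 1: prefix='01' -> emit 'j', reset
Bit 2: prefix='0' (no match yet)
Bit 3: prefix='01' -> emit 'j', reset
Bit 4: prefix='1' -> emit 'h', reset
Bit 5: prefix='0' (no match yet)
Bit 6: prefix='01' -> emit 'j', reset
Bit 7: prefix='0' (no match yet)
Bit 8: prefix='01' -> emit 'j', reset
Bit 9: prefix='0' (no match yet)
Bit 10: prefix='00' -> emit 'b', reset
Bit 11: prefix='0' (no match yet)
Bit 12: prefix='01' -> emit 'j', reset

Answer: 0 2 4 5 7 9 11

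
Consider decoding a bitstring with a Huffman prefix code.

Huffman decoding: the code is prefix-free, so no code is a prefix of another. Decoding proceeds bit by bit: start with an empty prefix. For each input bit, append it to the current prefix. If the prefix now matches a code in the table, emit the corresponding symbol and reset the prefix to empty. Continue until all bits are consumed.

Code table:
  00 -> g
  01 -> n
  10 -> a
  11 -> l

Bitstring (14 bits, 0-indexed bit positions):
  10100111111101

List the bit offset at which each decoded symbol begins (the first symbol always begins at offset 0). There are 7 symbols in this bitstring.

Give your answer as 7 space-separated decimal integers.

Answer: 0 2 4 6 8 10 12

Derivation:
Bit 0: prefix='1' (no match yet)
Bit 1: prefix='10' -> emit 'a', reset
Bit 2: prefix='1' (no match yet)
Bit 3: prefix='10' -> emit 'a', reset
Bit 4: prefix='0' (no match yet)
Bit 5: prefix='01' -> emit 'n', reset
Bit 6: prefix='1' (no match yet)
Bit 7: prefix='11' -> emit 'l', reset
Bit 8: prefix='1' (no match yet)
Bit 9: prefix='11' -> emit 'l', reset
Bit 10: prefix='1' (no match yet)
Bit 11: prefix='11' -> emit 'l', reset
Bit 12: prefix='0' (no match yet)
Bit 13: prefix='01' -> emit 'n', reset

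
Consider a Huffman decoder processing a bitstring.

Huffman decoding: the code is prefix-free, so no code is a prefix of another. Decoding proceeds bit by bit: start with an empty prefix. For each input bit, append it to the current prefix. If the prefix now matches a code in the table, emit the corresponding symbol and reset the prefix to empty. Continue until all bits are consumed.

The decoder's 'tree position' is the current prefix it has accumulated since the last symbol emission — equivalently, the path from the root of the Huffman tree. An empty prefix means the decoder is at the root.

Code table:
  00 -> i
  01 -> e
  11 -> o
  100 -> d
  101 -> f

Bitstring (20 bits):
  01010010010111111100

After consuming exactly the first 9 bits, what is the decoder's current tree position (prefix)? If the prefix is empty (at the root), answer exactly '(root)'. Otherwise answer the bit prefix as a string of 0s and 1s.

Answer: (root)

Derivation:
Bit 0: prefix='0' (no match yet)
Bit 1: prefix='01' -> emit 'e', reset
Bit 2: prefix='0' (no match yet)
Bit 3: prefix='01' -> emit 'e', reset
Bit 4: prefix='0' (no match yet)
Bit 5: prefix='00' -> emit 'i', reset
Bit 6: prefix='1' (no match yet)
Bit 7: prefix='10' (no match yet)
Bit 8: prefix='100' -> emit 'd', reset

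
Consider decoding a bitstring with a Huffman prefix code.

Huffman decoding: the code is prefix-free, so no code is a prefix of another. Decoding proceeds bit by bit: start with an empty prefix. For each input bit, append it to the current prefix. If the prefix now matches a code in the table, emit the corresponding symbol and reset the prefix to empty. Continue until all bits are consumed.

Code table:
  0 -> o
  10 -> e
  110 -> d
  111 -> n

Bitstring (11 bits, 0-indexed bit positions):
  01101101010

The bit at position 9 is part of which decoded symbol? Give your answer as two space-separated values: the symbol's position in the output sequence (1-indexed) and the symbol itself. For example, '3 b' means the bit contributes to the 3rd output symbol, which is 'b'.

Bit 0: prefix='0' -> emit 'o', reset
Bit 1: prefix='1' (no match yet)
Bit 2: prefix='11' (no match yet)
Bit 3: prefix='110' -> emit 'd', reset
Bit 4: prefix='1' (no match yet)
Bit 5: prefix='11' (no match yet)
Bit 6: prefix='110' -> emit 'd', reset
Bit 7: prefix='1' (no match yet)
Bit 8: prefix='10' -> emit 'e', reset
Bit 9: prefix='1' (no match yet)
Bit 10: prefix='10' -> emit 'e', reset

Answer: 5 e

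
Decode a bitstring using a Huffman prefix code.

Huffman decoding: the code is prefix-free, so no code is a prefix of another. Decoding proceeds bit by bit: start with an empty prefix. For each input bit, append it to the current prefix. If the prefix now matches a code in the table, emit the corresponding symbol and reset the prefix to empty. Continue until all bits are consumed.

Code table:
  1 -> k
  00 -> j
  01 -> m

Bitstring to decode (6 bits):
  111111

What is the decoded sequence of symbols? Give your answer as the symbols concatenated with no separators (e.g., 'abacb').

Answer: kkkkkk

Derivation:
Bit 0: prefix='1' -> emit 'k', reset
Bit 1: prefix='1' -> emit 'k', reset
Bit 2: prefix='1' -> emit 'k', reset
Bit 3: prefix='1' -> emit 'k', reset
Bit 4: prefix='1' -> emit 'k', reset
Bit 5: prefix='1' -> emit 'k', reset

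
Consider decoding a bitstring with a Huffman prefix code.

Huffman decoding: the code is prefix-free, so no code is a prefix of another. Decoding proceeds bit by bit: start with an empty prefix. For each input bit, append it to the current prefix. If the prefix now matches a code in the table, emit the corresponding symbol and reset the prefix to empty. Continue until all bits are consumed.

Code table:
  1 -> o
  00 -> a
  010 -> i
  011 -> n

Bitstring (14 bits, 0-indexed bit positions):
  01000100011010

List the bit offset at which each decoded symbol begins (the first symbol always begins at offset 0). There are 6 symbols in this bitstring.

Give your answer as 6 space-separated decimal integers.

Answer: 0 3 5 6 8 11

Derivation:
Bit 0: prefix='0' (no match yet)
Bit 1: prefix='01' (no match yet)
Bit 2: prefix='010' -> emit 'i', reset
Bit 3: prefix='0' (no match yet)
Bit 4: prefix='00' -> emit 'a', reset
Bit 5: prefix='1' -> emit 'o', reset
Bit 6: prefix='0' (no match yet)
Bit 7: prefix='00' -> emit 'a', reset
Bit 8: prefix='0' (no match yet)
Bit 9: prefix='01' (no match yet)
Bit 10: prefix='011' -> emit 'n', reset
Bit 11: prefix='0' (no match yet)
Bit 12: prefix='01' (no match yet)
Bit 13: prefix='010' -> emit 'i', reset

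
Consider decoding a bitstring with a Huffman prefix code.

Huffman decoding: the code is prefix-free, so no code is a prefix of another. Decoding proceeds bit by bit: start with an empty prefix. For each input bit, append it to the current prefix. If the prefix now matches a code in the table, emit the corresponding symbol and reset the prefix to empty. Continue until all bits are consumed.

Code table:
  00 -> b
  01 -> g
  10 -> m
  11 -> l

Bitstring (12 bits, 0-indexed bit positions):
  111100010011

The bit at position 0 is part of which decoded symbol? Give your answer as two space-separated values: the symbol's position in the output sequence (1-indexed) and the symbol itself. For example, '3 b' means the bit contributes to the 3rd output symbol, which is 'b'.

Bit 0: prefix='1' (no match yet)
Bit 1: prefix='11' -> emit 'l', reset
Bit 2: prefix='1' (no match yet)
Bit 3: prefix='11' -> emit 'l', reset
Bit 4: prefix='0' (no match yet)

Answer: 1 l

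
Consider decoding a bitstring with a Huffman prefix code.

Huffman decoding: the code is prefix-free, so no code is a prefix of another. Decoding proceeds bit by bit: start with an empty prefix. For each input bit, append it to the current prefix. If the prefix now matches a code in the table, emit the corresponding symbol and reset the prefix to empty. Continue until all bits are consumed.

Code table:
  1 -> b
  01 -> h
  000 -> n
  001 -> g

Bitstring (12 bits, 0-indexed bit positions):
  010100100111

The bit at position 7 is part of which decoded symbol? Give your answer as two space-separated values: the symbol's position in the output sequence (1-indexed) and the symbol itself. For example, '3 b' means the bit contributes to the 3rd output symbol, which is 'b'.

Answer: 4 g

Derivation:
Bit 0: prefix='0' (no match yet)
Bit 1: prefix='01' -> emit 'h', reset
Bit 2: prefix='0' (no match yet)
Bit 3: prefix='01' -> emit 'h', reset
Bit 4: prefix='0' (no match yet)
Bit 5: prefix='00' (no match yet)
Bit 6: prefix='001' -> emit 'g', reset
Bit 7: prefix='0' (no match yet)
Bit 8: prefix='00' (no match yet)
Bit 9: prefix='001' -> emit 'g', reset
Bit 10: prefix='1' -> emit 'b', reset
Bit 11: prefix='1' -> emit 'b', reset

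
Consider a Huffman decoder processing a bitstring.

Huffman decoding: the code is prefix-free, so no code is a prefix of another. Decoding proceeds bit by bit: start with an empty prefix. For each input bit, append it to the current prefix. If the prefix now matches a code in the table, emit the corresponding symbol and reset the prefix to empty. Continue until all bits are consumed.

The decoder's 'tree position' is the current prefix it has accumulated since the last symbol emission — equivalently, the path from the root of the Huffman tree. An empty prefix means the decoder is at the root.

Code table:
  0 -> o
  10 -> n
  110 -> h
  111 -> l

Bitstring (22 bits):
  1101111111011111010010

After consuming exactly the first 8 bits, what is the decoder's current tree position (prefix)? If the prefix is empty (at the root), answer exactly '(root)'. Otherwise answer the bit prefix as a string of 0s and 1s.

Bit 0: prefix='1' (no match yet)
Bit 1: prefix='11' (no match yet)
Bit 2: prefix='110' -> emit 'h', reset
Bit 3: prefix='1' (no match yet)
Bit 4: prefix='11' (no match yet)
Bit 5: prefix='111' -> emit 'l', reset
Bit 6: prefix='1' (no match yet)
Bit 7: prefix='11' (no match yet)

Answer: 11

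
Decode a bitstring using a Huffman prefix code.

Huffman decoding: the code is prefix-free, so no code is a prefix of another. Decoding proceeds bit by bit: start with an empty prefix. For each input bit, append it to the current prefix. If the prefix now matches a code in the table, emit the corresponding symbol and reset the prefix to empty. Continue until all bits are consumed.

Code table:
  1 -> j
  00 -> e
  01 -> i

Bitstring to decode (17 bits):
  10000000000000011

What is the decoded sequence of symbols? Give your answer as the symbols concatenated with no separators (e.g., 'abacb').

Bit 0: prefix='1' -> emit 'j', reset
Bit 1: prefix='0' (no match yet)
Bit 2: prefix='00' -> emit 'e', reset
Bit 3: prefix='0' (no match yet)
Bit 4: prefix='00' -> emit 'e', reset
Bit 5: prefix='0' (no match yet)
Bit 6: prefix='00' -> emit 'e', reset
Bit 7: prefix='0' (no match yet)
Bit 8: prefix='00' -> emit 'e', reset
Bit 9: prefix='0' (no match yet)
Bit 10: prefix='00' -> emit 'e', reset
Bit 11: prefix='0' (no match yet)
Bit 12: prefix='00' -> emit 'e', reset
Bit 13: prefix='0' (no match yet)
Bit 14: prefix='00' -> emit 'e', reset
Bit 15: prefix='1' -> emit 'j', reset
Bit 16: prefix='1' -> emit 'j', reset

Answer: jeeeeeeejj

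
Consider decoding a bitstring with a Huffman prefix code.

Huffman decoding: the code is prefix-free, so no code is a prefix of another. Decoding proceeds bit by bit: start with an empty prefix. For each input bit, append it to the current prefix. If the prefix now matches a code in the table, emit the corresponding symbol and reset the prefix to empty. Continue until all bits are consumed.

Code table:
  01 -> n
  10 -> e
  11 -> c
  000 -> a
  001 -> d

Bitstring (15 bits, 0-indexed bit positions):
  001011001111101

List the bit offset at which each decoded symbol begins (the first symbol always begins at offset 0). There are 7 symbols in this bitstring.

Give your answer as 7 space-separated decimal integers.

Bit 0: prefix='0' (no match yet)
Bit 1: prefix='00' (no match yet)
Bit 2: prefix='001' -> emit 'd', reset
Bit 3: prefix='0' (no match yet)
Bit 4: prefix='01' -> emit 'n', reset
Bit 5: prefix='1' (no match yet)
Bit 6: prefix='10' -> emit 'e', reset
Bit 7: prefix='0' (no match yet)
Bit 8: prefix='01' -> emit 'n', reset
Bit 9: prefix='1' (no match yet)
Bit 10: prefix='11' -> emit 'c', reset
Bit 11: prefix='1' (no match yet)
Bit 12: prefix='11' -> emit 'c', reset
Bit 13: prefix='0' (no match yet)
Bit 14: prefix='01' -> emit 'n', reset

Answer: 0 3 5 7 9 11 13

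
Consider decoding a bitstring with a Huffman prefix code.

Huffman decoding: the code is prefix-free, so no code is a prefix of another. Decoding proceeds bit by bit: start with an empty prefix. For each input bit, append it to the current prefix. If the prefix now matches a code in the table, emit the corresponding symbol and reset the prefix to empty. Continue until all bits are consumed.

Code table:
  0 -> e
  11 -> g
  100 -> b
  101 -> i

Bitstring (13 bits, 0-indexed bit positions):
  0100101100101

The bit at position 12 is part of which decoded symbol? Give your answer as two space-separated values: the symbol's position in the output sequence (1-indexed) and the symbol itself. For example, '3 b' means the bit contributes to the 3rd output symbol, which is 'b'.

Answer: 5 i

Derivation:
Bit 0: prefix='0' -> emit 'e', reset
Bit 1: prefix='1' (no match yet)
Bit 2: prefix='10' (no match yet)
Bit 3: prefix='100' -> emit 'b', reset
Bit 4: prefix='1' (no match yet)
Bit 5: prefix='10' (no match yet)
Bit 6: prefix='101' -> emit 'i', reset
Bit 7: prefix='1' (no match yet)
Bit 8: prefix='10' (no match yet)
Bit 9: prefix='100' -> emit 'b', reset
Bit 10: prefix='1' (no match yet)
Bit 11: prefix='10' (no match yet)
Bit 12: prefix='101' -> emit 'i', reset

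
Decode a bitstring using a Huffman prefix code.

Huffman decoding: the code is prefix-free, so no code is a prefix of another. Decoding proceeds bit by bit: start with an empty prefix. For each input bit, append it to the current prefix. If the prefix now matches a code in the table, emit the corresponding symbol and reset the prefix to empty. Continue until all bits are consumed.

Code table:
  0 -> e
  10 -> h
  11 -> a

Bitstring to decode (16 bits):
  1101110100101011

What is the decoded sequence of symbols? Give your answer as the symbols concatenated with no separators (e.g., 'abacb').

Bit 0: prefix='1' (no match yet)
Bit 1: prefix='11' -> emit 'a', reset
Bit 2: prefix='0' -> emit 'e', reset
Bit 3: prefix='1' (no match yet)
Bit 4: prefix='11' -> emit 'a', reset
Bit 5: prefix='1' (no match yet)
Bit 6: prefix='10' -> emit 'h', reset
Bit 7: prefix='1' (no match yet)
Bit 8: prefix='10' -> emit 'h', reset
Bit 9: prefix='0' -> emit 'e', reset
Bit 10: prefix='1' (no match yet)
Bit 11: prefix='10' -> emit 'h', reset
Bit 12: prefix='1' (no match yet)
Bit 13: prefix='10' -> emit 'h', reset
Bit 14: prefix='1' (no match yet)
Bit 15: prefix='11' -> emit 'a', reset

Answer: aeahhehha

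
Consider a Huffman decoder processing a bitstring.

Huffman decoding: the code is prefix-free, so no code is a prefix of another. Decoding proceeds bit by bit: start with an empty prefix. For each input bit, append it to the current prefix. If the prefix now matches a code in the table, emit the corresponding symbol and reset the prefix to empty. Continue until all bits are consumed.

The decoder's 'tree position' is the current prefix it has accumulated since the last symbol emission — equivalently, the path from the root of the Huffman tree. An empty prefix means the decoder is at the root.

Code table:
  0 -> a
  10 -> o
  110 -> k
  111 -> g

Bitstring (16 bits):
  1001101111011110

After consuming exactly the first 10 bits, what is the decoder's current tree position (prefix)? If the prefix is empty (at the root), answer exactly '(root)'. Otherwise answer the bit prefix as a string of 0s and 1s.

Bit 0: prefix='1' (no match yet)
Bit 1: prefix='10' -> emit 'o', reset
Bit 2: prefix='0' -> emit 'a', reset
Bit 3: prefix='1' (no match yet)
Bit 4: prefix='11' (no match yet)
Bit 5: prefix='110' -> emit 'k', reset
Bit 6: prefix='1' (no match yet)
Bit 7: prefix='11' (no match yet)
Bit 8: prefix='111' -> emit 'g', reset
Bit 9: prefix='1' (no match yet)

Answer: 1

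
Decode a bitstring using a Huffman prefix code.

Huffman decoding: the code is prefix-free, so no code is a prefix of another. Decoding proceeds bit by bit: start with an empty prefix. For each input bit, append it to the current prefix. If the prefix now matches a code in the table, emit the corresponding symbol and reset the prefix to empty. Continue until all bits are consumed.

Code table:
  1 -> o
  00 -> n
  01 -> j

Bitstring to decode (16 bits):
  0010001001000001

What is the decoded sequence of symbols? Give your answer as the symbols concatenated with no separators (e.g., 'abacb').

Answer: nonjnonnj

Derivation:
Bit 0: prefix='0' (no match yet)
Bit 1: prefix='00' -> emit 'n', reset
Bit 2: prefix='1' -> emit 'o', reset
Bit 3: prefix='0' (no match yet)
Bit 4: prefix='00' -> emit 'n', reset
Bit 5: prefix='0' (no match yet)
Bit 6: prefix='01' -> emit 'j', reset
Bit 7: prefix='0' (no match yet)
Bit 8: prefix='00' -> emit 'n', reset
Bit 9: prefix='1' -> emit 'o', reset
Bit 10: prefix='0' (no match yet)
Bit 11: prefix='00' -> emit 'n', reset
Bit 12: prefix='0' (no match yet)
Bit 13: prefix='00' -> emit 'n', reset
Bit 14: prefix='0' (no match yet)
Bit 15: prefix='01' -> emit 'j', reset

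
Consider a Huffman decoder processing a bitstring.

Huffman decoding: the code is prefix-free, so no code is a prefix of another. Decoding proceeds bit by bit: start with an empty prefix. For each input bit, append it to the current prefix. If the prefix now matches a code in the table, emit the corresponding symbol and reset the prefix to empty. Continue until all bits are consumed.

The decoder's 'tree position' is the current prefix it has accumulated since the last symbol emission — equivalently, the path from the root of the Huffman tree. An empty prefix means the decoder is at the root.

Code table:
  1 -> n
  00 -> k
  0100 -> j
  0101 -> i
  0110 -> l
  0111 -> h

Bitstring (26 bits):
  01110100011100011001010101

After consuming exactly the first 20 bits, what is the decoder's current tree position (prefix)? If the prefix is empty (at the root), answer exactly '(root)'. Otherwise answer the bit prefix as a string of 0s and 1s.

Answer: 01

Derivation:
Bit 0: prefix='0' (no match yet)
Bit 1: prefix='01' (no match yet)
Bit 2: prefix='011' (no match yet)
Bit 3: prefix='0111' -> emit 'h', reset
Bit 4: prefix='0' (no match yet)
Bit 5: prefix='01' (no match yet)
Bit 6: prefix='010' (no match yet)
Bit 7: prefix='0100' -> emit 'j', reset
Bit 8: prefix='0' (no match yet)
Bit 9: prefix='01' (no match yet)
Bit 10: prefix='011' (no match yet)
Bit 11: prefix='0111' -> emit 'h', reset
Bit 12: prefix='0' (no match yet)
Bit 13: prefix='00' -> emit 'k', reset
Bit 14: prefix='0' (no match yet)
Bit 15: prefix='01' (no match yet)
Bit 16: prefix='011' (no match yet)
Bit 17: prefix='0110' -> emit 'l', reset
Bit 18: prefix='0' (no match yet)
Bit 19: prefix='01' (no match yet)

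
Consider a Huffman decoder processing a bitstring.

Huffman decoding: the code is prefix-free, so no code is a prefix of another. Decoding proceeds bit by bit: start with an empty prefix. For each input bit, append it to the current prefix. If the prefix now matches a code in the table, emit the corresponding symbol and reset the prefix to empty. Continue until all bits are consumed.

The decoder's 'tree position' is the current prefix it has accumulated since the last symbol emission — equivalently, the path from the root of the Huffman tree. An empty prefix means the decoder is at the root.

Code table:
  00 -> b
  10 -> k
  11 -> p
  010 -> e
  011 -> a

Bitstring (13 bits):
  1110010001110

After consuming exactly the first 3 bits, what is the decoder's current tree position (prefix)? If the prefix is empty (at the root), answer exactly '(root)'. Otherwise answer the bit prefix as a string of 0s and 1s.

Answer: 1

Derivation:
Bit 0: prefix='1' (no match yet)
Bit 1: prefix='11' -> emit 'p', reset
Bit 2: prefix='1' (no match yet)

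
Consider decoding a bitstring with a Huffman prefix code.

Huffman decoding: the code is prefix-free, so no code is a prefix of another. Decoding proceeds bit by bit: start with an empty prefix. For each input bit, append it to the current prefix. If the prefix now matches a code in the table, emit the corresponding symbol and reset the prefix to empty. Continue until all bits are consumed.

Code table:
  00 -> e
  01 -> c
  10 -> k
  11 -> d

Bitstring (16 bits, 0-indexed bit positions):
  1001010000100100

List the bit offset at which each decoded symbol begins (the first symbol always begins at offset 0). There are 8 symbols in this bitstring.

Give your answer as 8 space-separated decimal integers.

Answer: 0 2 4 6 8 10 12 14

Derivation:
Bit 0: prefix='1' (no match yet)
Bit 1: prefix='10' -> emit 'k', reset
Bit 2: prefix='0' (no match yet)
Bit 3: prefix='01' -> emit 'c', reset
Bit 4: prefix='0' (no match yet)
Bit 5: prefix='01' -> emit 'c', reset
Bit 6: prefix='0' (no match yet)
Bit 7: prefix='00' -> emit 'e', reset
Bit 8: prefix='0' (no match yet)
Bit 9: prefix='00' -> emit 'e', reset
Bit 10: prefix='1' (no match yet)
Bit 11: prefix='10' -> emit 'k', reset
Bit 12: prefix='0' (no match yet)
Bit 13: prefix='01' -> emit 'c', reset
Bit 14: prefix='0' (no match yet)
Bit 15: prefix='00' -> emit 'e', reset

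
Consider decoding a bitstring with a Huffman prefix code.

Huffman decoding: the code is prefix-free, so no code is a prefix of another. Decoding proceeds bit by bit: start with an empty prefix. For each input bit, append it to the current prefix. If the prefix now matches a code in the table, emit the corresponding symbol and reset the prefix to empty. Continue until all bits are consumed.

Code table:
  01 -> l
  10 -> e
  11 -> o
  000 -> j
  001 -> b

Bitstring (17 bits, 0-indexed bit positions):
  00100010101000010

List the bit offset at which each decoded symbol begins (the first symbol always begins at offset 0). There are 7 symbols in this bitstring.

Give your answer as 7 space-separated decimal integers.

Answer: 0 3 6 8 10 12 15

Derivation:
Bit 0: prefix='0' (no match yet)
Bit 1: prefix='00' (no match yet)
Bit 2: prefix='001' -> emit 'b', reset
Bit 3: prefix='0' (no match yet)
Bit 4: prefix='00' (no match yet)
Bit 5: prefix='000' -> emit 'j', reset
Bit 6: prefix='1' (no match yet)
Bit 7: prefix='10' -> emit 'e', reset
Bit 8: prefix='1' (no match yet)
Bit 9: prefix='10' -> emit 'e', reset
Bit 10: prefix='1' (no match yet)
Bit 11: prefix='10' -> emit 'e', reset
Bit 12: prefix='0' (no match yet)
Bit 13: prefix='00' (no match yet)
Bit 14: prefix='000' -> emit 'j', reset
Bit 15: prefix='1' (no match yet)
Bit 16: prefix='10' -> emit 'e', reset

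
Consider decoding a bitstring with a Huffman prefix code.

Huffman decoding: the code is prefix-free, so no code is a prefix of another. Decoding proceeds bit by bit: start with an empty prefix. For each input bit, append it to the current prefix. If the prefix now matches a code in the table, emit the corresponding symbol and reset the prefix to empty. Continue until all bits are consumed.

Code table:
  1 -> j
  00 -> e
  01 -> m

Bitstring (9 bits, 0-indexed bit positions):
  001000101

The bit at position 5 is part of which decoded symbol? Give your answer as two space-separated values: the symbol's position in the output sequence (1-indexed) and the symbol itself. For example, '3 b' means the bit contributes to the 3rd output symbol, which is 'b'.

Answer: 4 m

Derivation:
Bit 0: prefix='0' (no match yet)
Bit 1: prefix='00' -> emit 'e', reset
Bit 2: prefix='1' -> emit 'j', reset
Bit 3: prefix='0' (no match yet)
Bit 4: prefix='00' -> emit 'e', reset
Bit 5: prefix='0' (no match yet)
Bit 6: prefix='01' -> emit 'm', reset
Bit 7: prefix='0' (no match yet)
Bit 8: prefix='01' -> emit 'm', reset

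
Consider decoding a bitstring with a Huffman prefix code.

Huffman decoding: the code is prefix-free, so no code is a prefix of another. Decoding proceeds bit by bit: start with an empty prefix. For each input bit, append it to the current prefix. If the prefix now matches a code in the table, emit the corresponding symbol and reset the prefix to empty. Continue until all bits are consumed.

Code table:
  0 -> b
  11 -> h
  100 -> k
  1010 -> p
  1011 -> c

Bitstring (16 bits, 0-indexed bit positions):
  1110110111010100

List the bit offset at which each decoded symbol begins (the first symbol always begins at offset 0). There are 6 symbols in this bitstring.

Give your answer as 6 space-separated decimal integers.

Answer: 0 2 6 7 9 13

Derivation:
Bit 0: prefix='1' (no match yet)
Bit 1: prefix='11' -> emit 'h', reset
Bit 2: prefix='1' (no match yet)
Bit 3: prefix='10' (no match yet)
Bit 4: prefix='101' (no match yet)
Bit 5: prefix='1011' -> emit 'c', reset
Bit 6: prefix='0' -> emit 'b', reset
Bit 7: prefix='1' (no match yet)
Bit 8: prefix='11' -> emit 'h', reset
Bit 9: prefix='1' (no match yet)
Bit 10: prefix='10' (no match yet)
Bit 11: prefix='101' (no match yet)
Bit 12: prefix='1010' -> emit 'p', reset
Bit 13: prefix='1' (no match yet)
Bit 14: prefix='10' (no match yet)
Bit 15: prefix='100' -> emit 'k', reset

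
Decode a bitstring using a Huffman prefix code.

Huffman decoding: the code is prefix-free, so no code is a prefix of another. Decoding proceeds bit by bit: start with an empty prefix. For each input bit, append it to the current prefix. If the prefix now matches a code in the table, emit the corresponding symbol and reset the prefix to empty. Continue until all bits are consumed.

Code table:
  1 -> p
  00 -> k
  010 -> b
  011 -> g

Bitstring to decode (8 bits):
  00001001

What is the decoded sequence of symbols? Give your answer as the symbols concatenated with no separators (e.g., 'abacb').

Bit 0: prefix='0' (no match yet)
Bit 1: prefix='00' -> emit 'k', reset
Bit 2: prefix='0' (no match yet)
Bit 3: prefix='00' -> emit 'k', reset
Bit 4: prefix='1' -> emit 'p', reset
Bit 5: prefix='0' (no match yet)
Bit 6: prefix='00' -> emit 'k', reset
Bit 7: prefix='1' -> emit 'p', reset

Answer: kkpkp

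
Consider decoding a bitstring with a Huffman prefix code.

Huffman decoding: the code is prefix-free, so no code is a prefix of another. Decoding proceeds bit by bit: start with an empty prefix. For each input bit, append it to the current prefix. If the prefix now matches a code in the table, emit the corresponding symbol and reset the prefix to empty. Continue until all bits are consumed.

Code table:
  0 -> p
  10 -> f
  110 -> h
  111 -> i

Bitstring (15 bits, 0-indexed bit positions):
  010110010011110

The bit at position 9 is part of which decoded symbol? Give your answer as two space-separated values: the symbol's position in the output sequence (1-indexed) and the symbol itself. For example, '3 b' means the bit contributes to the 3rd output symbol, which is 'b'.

Bit 0: prefix='0' -> emit 'p', reset
Bit 1: prefix='1' (no match yet)
Bit 2: prefix='10' -> emit 'f', reset
Bit 3: prefix='1' (no match yet)
Bit 4: prefix='11' (no match yet)
Bit 5: prefix='110' -> emit 'h', reset
Bit 6: prefix='0' -> emit 'p', reset
Bit 7: prefix='1' (no match yet)
Bit 8: prefix='10' -> emit 'f', reset
Bit 9: prefix='0' -> emit 'p', reset
Bit 10: prefix='1' (no match yet)
Bit 11: prefix='11' (no match yet)
Bit 12: prefix='111' -> emit 'i', reset
Bit 13: prefix='1' (no match yet)

Answer: 6 p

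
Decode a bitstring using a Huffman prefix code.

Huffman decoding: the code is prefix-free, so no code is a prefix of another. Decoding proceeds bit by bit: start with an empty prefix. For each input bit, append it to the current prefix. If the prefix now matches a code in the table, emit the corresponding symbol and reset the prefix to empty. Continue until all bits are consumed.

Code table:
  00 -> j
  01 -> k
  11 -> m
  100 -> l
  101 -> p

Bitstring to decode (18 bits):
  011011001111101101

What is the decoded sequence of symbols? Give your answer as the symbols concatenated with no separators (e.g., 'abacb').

Answer: kplmmpp

Derivation:
Bit 0: prefix='0' (no match yet)
Bit 1: prefix='01' -> emit 'k', reset
Bit 2: prefix='1' (no match yet)
Bit 3: prefix='10' (no match yet)
Bit 4: prefix='101' -> emit 'p', reset
Bit 5: prefix='1' (no match yet)
Bit 6: prefix='10' (no match yet)
Bit 7: prefix='100' -> emit 'l', reset
Bit 8: prefix='1' (no match yet)
Bit 9: prefix='11' -> emit 'm', reset
Bit 10: prefix='1' (no match yet)
Bit 11: prefix='11' -> emit 'm', reset
Bit 12: prefix='1' (no match yet)
Bit 13: prefix='10' (no match yet)
Bit 14: prefix='101' -> emit 'p', reset
Bit 15: prefix='1' (no match yet)
Bit 16: prefix='10' (no match yet)
Bit 17: prefix='101' -> emit 'p', reset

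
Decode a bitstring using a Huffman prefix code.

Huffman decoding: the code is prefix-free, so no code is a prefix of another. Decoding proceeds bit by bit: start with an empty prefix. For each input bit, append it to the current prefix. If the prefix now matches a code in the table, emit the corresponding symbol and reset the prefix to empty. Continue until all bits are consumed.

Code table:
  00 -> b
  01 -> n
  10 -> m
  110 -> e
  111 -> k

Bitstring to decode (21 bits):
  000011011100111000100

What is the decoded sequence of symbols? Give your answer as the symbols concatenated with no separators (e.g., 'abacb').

Answer: bbekbkbnb

Derivation:
Bit 0: prefix='0' (no match yet)
Bit 1: prefix='00' -> emit 'b', reset
Bit 2: prefix='0' (no match yet)
Bit 3: prefix='00' -> emit 'b', reset
Bit 4: prefix='1' (no match yet)
Bit 5: prefix='11' (no match yet)
Bit 6: prefix='110' -> emit 'e', reset
Bit 7: prefix='1' (no match yet)
Bit 8: prefix='11' (no match yet)
Bit 9: prefix='111' -> emit 'k', reset
Bit 10: prefix='0' (no match yet)
Bit 11: prefix='00' -> emit 'b', reset
Bit 12: prefix='1' (no match yet)
Bit 13: prefix='11' (no match yet)
Bit 14: prefix='111' -> emit 'k', reset
Bit 15: prefix='0' (no match yet)
Bit 16: prefix='00' -> emit 'b', reset
Bit 17: prefix='0' (no match yet)
Bit 18: prefix='01' -> emit 'n', reset
Bit 19: prefix='0' (no match yet)
Bit 20: prefix='00' -> emit 'b', reset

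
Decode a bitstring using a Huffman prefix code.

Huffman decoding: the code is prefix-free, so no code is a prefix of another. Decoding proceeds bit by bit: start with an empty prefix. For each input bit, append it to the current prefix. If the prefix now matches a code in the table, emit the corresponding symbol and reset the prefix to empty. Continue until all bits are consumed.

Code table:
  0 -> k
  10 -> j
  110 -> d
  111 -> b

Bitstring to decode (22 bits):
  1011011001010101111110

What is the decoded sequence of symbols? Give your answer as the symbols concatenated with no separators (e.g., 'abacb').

Answer: jddkjjjbbk

Derivation:
Bit 0: prefix='1' (no match yet)
Bit 1: prefix='10' -> emit 'j', reset
Bit 2: prefix='1' (no match yet)
Bit 3: prefix='11' (no match yet)
Bit 4: prefix='110' -> emit 'd', reset
Bit 5: prefix='1' (no match yet)
Bit 6: prefix='11' (no match yet)
Bit 7: prefix='110' -> emit 'd', reset
Bit 8: prefix='0' -> emit 'k', reset
Bit 9: prefix='1' (no match yet)
Bit 10: prefix='10' -> emit 'j', reset
Bit 11: prefix='1' (no match yet)
Bit 12: prefix='10' -> emit 'j', reset
Bit 13: prefix='1' (no match yet)
Bit 14: prefix='10' -> emit 'j', reset
Bit 15: prefix='1' (no match yet)
Bit 16: prefix='11' (no match yet)
Bit 17: prefix='111' -> emit 'b', reset
Bit 18: prefix='1' (no match yet)
Bit 19: prefix='11' (no match yet)
Bit 20: prefix='111' -> emit 'b', reset
Bit 21: prefix='0' -> emit 'k', reset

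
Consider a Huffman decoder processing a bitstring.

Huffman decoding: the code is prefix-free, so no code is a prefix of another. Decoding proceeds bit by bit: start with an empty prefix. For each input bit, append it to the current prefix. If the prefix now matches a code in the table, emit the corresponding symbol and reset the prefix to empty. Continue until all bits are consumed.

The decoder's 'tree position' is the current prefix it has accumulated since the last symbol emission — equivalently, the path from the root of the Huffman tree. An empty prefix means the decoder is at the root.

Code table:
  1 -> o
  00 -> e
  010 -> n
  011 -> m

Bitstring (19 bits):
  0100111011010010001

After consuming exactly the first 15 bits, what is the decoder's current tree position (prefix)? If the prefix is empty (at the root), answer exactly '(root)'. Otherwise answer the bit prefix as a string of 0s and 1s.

Answer: 01

Derivation:
Bit 0: prefix='0' (no match yet)
Bit 1: prefix='01' (no match yet)
Bit 2: prefix='010' -> emit 'n', reset
Bit 3: prefix='0' (no match yet)
Bit 4: prefix='01' (no match yet)
Bit 5: prefix='011' -> emit 'm', reset
Bit 6: prefix='1' -> emit 'o', reset
Bit 7: prefix='0' (no match yet)
Bit 8: prefix='01' (no match yet)
Bit 9: prefix='011' -> emit 'm', reset
Bit 10: prefix='0' (no match yet)
Bit 11: prefix='01' (no match yet)
Bit 12: prefix='010' -> emit 'n', reset
Bit 13: prefix='0' (no match yet)
Bit 14: prefix='01' (no match yet)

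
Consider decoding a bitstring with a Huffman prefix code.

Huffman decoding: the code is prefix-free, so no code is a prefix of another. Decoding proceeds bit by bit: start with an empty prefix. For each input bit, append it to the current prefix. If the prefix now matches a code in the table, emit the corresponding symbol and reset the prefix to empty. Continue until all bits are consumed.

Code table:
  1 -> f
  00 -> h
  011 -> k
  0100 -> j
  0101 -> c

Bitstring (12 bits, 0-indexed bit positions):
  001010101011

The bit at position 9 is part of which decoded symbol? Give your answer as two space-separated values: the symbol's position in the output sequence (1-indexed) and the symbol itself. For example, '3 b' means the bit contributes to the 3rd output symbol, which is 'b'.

Bit 0: prefix='0' (no match yet)
Bit 1: prefix='00' -> emit 'h', reset
Bit 2: prefix='1' -> emit 'f', reset
Bit 3: prefix='0' (no match yet)
Bit 4: prefix='01' (no match yet)
Bit 5: prefix='010' (no match yet)
Bit 6: prefix='0101' -> emit 'c', reset
Bit 7: prefix='0' (no match yet)
Bit 8: prefix='01' (no match yet)
Bit 9: prefix='010' (no match yet)
Bit 10: prefix='0101' -> emit 'c', reset
Bit 11: prefix='1' -> emit 'f', reset

Answer: 4 c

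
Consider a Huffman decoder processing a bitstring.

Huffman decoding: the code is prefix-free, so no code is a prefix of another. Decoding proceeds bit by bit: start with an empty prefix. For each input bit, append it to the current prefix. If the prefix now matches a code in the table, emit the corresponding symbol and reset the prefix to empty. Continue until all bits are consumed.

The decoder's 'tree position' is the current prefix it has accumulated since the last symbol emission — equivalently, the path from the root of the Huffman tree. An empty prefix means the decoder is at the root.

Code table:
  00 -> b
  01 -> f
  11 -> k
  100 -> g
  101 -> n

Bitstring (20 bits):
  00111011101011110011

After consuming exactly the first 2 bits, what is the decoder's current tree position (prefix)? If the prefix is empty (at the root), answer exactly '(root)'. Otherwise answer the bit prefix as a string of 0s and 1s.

Bit 0: prefix='0' (no match yet)
Bit 1: prefix='00' -> emit 'b', reset

Answer: (root)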